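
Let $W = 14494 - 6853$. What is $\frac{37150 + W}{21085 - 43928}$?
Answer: $- \frac{44791}{22843} \approx -1.9608$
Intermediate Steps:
$W = 7641$
$\frac{37150 + W}{21085 - 43928} = \frac{37150 + 7641}{21085 - 43928} = \frac{44791}{-22843} = 44791 \left(- \frac{1}{22843}\right) = - \frac{44791}{22843}$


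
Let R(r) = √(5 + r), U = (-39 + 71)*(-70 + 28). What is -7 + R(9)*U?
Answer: -7 - 1344*√14 ≈ -5035.8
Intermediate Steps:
U = -1344 (U = 32*(-42) = -1344)
-7 + R(9)*U = -7 + √(5 + 9)*(-1344) = -7 + √14*(-1344) = -7 - 1344*√14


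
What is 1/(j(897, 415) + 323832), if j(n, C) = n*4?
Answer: 1/327420 ≈ 3.0542e-6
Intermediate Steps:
j(n, C) = 4*n
1/(j(897, 415) + 323832) = 1/(4*897 + 323832) = 1/(3588 + 323832) = 1/327420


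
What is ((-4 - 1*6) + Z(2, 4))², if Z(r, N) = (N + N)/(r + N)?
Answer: 676/9 ≈ 75.111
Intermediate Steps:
Z(r, N) = 2*N/(N + r) (Z(r, N) = (2*N)/(N + r) = 2*N/(N + r))
((-4 - 1*6) + Z(2, 4))² = ((-4 - 1*6) + 2*4/(4 + 2))² = ((-4 - 6) + 2*4/6)² = (-10 + 2*4*(⅙))² = (-10 + 4/3)² = (-26/3)² = 676/9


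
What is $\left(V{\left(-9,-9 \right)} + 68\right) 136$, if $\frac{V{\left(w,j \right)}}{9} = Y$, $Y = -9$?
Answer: $-1768$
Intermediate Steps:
$V{\left(w,j \right)} = -81$ ($V{\left(w,j \right)} = 9 \left(-9\right) = -81$)
$\left(V{\left(-9,-9 \right)} + 68\right) 136 = \left(-81 + 68\right) 136 = \left(-13\right) 136 = -1768$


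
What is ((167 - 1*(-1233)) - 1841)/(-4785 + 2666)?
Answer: 441/2119 ≈ 0.20812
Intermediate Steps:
((167 - 1*(-1233)) - 1841)/(-4785 + 2666) = ((167 + 1233) - 1841)/(-2119) = (1400 - 1841)*(-1/2119) = -441*(-1/2119) = 441/2119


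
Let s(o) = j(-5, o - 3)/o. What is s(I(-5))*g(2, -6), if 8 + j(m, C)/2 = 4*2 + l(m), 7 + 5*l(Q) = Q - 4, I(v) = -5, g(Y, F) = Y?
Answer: 64/25 ≈ 2.5600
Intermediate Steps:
l(Q) = -11/5 + Q/5 (l(Q) = -7/5 + (Q - 4)/5 = -7/5 + (-4 + Q)/5 = -7/5 + (-4/5 + Q/5) = -11/5 + Q/5)
j(m, C) = -22/5 + 2*m/5 (j(m, C) = -16 + 2*(4*2 + (-11/5 + m/5)) = -16 + 2*(8 + (-11/5 + m/5)) = -16 + 2*(29/5 + m/5) = -16 + (58/5 + 2*m/5) = -22/5 + 2*m/5)
s(o) = -32/(5*o) (s(o) = (-22/5 + (2/5)*(-5))/o = (-22/5 - 2)/o = -32/(5*o))
s(I(-5))*g(2, -6) = -32/5/(-5)*2 = -32/5*(-1/5)*2 = (32/25)*2 = 64/25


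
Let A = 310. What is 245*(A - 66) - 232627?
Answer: -172847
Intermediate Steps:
245*(A - 66) - 232627 = 245*(310 - 66) - 232627 = 245*244 - 232627 = 59780 - 232627 = -172847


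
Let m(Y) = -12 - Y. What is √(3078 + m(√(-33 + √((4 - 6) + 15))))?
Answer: √(3066 - I*√(33 - √13)) ≈ 55.372 - 0.049*I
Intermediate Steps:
√(3078 + m(√(-33 + √((4 - 6) + 15)))) = √(3078 + (-12 - √(-33 + √((4 - 6) + 15)))) = √(3078 + (-12 - √(-33 + √(-2 + 15)))) = √(3078 + (-12 - √(-33 + √13))) = √(3066 - √(-33 + √13))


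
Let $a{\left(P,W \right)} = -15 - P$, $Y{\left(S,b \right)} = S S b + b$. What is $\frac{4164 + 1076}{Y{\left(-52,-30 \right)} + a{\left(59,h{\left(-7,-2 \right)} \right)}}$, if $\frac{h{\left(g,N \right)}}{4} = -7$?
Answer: $- \frac{655}{10153} \approx -0.064513$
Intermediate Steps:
$Y{\left(S,b \right)} = b + b S^{2}$ ($Y{\left(S,b \right)} = S^{2} b + b = b S^{2} + b = b + b S^{2}$)
$h{\left(g,N \right)} = -28$ ($h{\left(g,N \right)} = 4 \left(-7\right) = -28$)
$\frac{4164 + 1076}{Y{\left(-52,-30 \right)} + a{\left(59,h{\left(-7,-2 \right)} \right)}} = \frac{4164 + 1076}{- 30 \left(1 + \left(-52\right)^{2}\right) - 74} = \frac{5240}{- 30 \left(1 + 2704\right) - 74} = \frac{5240}{\left(-30\right) 2705 - 74} = \frac{5240}{-81150 - 74} = \frac{5240}{-81224} = 5240 \left(- \frac{1}{81224}\right) = - \frac{655}{10153}$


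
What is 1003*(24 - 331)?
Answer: -307921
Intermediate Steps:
1003*(24 - 331) = 1003*(-307) = -307921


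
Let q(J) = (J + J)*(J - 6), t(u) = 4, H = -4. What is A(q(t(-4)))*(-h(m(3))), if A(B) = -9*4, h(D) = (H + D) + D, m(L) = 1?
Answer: -72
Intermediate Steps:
h(D) = -4 + 2*D (h(D) = (-4 + D) + D = -4 + 2*D)
q(J) = 2*J*(-6 + J) (q(J) = (2*J)*(-6 + J) = 2*J*(-6 + J))
A(B) = -36
A(q(t(-4)))*(-h(m(3))) = -(-36)*(-4 + 2*1) = -(-36)*(-4 + 2) = -(-36)*(-2) = -36*2 = -72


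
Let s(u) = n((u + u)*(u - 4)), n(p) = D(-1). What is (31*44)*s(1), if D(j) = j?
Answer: -1364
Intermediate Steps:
n(p) = -1
s(u) = -1
(31*44)*s(1) = (31*44)*(-1) = 1364*(-1) = -1364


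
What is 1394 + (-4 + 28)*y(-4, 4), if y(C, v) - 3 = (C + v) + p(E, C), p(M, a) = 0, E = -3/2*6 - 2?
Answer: 1466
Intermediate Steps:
E = -11 (E = -3*½*6 - 2 = -3/2*6 - 2 = -9 - 2 = -11)
y(C, v) = 3 + C + v (y(C, v) = 3 + ((C + v) + 0) = 3 + (C + v) = 3 + C + v)
1394 + (-4 + 28)*y(-4, 4) = 1394 + (-4 + 28)*(3 - 4 + 4) = 1394 + 24*3 = 1394 + 72 = 1466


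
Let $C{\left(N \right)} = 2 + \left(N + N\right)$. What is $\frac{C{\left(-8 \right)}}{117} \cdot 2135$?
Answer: $- \frac{29890}{117} \approx -255.47$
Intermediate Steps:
$C{\left(N \right)} = 2 + 2 N$
$\frac{C{\left(-8 \right)}}{117} \cdot 2135 = \frac{2 + 2 \left(-8\right)}{117} \cdot 2135 = \left(2 - 16\right) \frac{1}{117} \cdot 2135 = \left(-14\right) \frac{1}{117} \cdot 2135 = \left(- \frac{14}{117}\right) 2135 = - \frac{29890}{117}$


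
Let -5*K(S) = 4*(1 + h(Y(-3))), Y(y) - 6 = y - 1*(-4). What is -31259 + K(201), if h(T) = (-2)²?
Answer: -31263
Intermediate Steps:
Y(y) = 10 + y (Y(y) = 6 + (y - 1*(-4)) = 6 + (y + 4) = 6 + (4 + y) = 10 + y)
h(T) = 4
K(S) = -4 (K(S) = -4*(1 + 4)/5 = -4*5/5 = -⅕*20 = -4)
-31259 + K(201) = -31259 - 4 = -31263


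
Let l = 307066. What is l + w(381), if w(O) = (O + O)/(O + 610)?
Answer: 304303168/991 ≈ 3.0707e+5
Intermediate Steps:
w(O) = 2*O/(610 + O) (w(O) = (2*O)/(610 + O) = 2*O/(610 + O))
l + w(381) = 307066 + 2*381/(610 + 381) = 307066 + 2*381/991 = 307066 + 2*381*(1/991) = 307066 + 762/991 = 304303168/991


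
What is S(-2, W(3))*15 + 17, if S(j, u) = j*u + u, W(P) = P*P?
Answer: -118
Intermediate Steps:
W(P) = P²
S(j, u) = u + j*u
S(-2, W(3))*15 + 17 = (3²*(1 - 2))*15 + 17 = (9*(-1))*15 + 17 = -9*15 + 17 = -135 + 17 = -118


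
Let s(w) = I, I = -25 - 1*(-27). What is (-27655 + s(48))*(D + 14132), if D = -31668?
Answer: 484923008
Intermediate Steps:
I = 2 (I = -25 + 27 = 2)
s(w) = 2
(-27655 + s(48))*(D + 14132) = (-27655 + 2)*(-31668 + 14132) = -27653*(-17536) = 484923008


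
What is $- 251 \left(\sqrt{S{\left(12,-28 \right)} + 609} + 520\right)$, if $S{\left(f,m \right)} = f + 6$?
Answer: $-130520 - 251 \sqrt{627} \approx -1.3681 \cdot 10^{5}$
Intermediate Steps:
$S{\left(f,m \right)} = 6 + f$
$- 251 \left(\sqrt{S{\left(12,-28 \right)} + 609} + 520\right) = - 251 \left(\sqrt{\left(6 + 12\right) + 609} + 520\right) = - 251 \left(\sqrt{18 + 609} + 520\right) = - 251 \left(\sqrt{627} + 520\right) = - 251 \left(520 + \sqrt{627}\right) = -130520 - 251 \sqrt{627}$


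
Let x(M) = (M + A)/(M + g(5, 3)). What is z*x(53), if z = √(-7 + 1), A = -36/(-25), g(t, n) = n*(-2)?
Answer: 1361*I*√6/1175 ≈ 2.8372*I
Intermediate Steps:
g(t, n) = -2*n
A = 36/25 (A = -36*(-1/25) = 36/25 ≈ 1.4400)
x(M) = (36/25 + M)/(-6 + M) (x(M) = (M + 36/25)/(M - 2*3) = (36/25 + M)/(M - 6) = (36/25 + M)/(-6 + M))
z = I*√6 (z = √(-6) = I*√6 ≈ 2.4495*I)
z*x(53) = (I*√6)*((36/25 + 53)/(-6 + 53)) = (I*√6)*((1361/25)/47) = (I*√6)*((1/47)*(1361/25)) = (I*√6)*(1361/1175) = 1361*I*√6/1175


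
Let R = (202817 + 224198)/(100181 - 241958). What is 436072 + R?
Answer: 61824552929/141777 ≈ 4.3607e+5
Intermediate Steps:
R = -427015/141777 (R = 427015/(-141777) = 427015*(-1/141777) = -427015/141777 ≈ -3.0119)
436072 + R = 436072 - 427015/141777 = 61824552929/141777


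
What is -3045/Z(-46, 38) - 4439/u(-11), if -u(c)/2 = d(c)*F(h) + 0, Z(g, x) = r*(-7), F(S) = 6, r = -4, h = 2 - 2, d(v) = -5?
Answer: -2741/15 ≈ -182.73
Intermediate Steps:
h = 0
Z(g, x) = 28 (Z(g, x) = -4*(-7) = 28)
u(c) = 60 (u(c) = -2*(-5*6 + 0) = -2*(-30 + 0) = -2*(-30) = 60)
-3045/Z(-46, 38) - 4439/u(-11) = -3045/28 - 4439/60 = -3045*1/28 - 4439*1/60 = -435/4 - 4439/60 = -2741/15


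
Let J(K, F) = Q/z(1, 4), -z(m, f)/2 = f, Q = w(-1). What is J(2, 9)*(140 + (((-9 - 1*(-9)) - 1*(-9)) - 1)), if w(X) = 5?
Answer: -185/2 ≈ -92.500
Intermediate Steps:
Q = 5
z(m, f) = -2*f
J(K, F) = -5/8 (J(K, F) = 5/((-2*4)) = 5/(-8) = 5*(-⅛) = -5/8)
J(2, 9)*(140 + (((-9 - 1*(-9)) - 1*(-9)) - 1)) = -5*(140 + (((-9 - 1*(-9)) - 1*(-9)) - 1))/8 = -5*(140 + (((-9 + 9) + 9) - 1))/8 = -5*(140 + ((0 + 9) - 1))/8 = -5*(140 + (9 - 1))/8 = -5*(140 + 8)/8 = -5/8*148 = -185/2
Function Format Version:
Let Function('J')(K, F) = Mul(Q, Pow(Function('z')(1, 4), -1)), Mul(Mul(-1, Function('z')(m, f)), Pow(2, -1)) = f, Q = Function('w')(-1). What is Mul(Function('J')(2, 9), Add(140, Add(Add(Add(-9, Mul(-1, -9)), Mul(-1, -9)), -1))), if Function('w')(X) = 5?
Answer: Rational(-185, 2) ≈ -92.500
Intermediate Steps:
Q = 5
Function('z')(m, f) = Mul(-2, f)
Function('J')(K, F) = Rational(-5, 8) (Function('J')(K, F) = Mul(5, Pow(Mul(-2, 4), -1)) = Mul(5, Pow(-8, -1)) = Mul(5, Rational(-1, 8)) = Rational(-5, 8))
Mul(Function('J')(2, 9), Add(140, Add(Add(Add(-9, Mul(-1, -9)), Mul(-1, -9)), -1))) = Mul(Rational(-5, 8), Add(140, Add(Add(Add(-9, Mul(-1, -9)), Mul(-1, -9)), -1))) = Mul(Rational(-5, 8), Add(140, Add(Add(Add(-9, 9), 9), -1))) = Mul(Rational(-5, 8), Add(140, Add(Add(0, 9), -1))) = Mul(Rational(-5, 8), Add(140, Add(9, -1))) = Mul(Rational(-5, 8), Add(140, 8)) = Mul(Rational(-5, 8), 148) = Rational(-185, 2)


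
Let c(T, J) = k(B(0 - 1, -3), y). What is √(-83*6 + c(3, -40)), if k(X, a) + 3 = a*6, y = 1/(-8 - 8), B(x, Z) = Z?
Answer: I*√8022/4 ≈ 22.391*I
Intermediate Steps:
y = -1/16 (y = 1/(-16) = -1/16 ≈ -0.062500)
k(X, a) = -3 + 6*a (k(X, a) = -3 + a*6 = -3 + 6*a)
c(T, J) = -27/8 (c(T, J) = -3 + 6*(-1/16) = -3 - 3/8 = -27/8)
√(-83*6 + c(3, -40)) = √(-83*6 - 27/8) = √(-498 - 27/8) = √(-4011/8) = I*√8022/4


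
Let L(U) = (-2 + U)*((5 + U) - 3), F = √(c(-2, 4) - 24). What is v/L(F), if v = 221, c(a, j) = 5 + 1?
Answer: -221/22 ≈ -10.045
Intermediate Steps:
c(a, j) = 6
F = 3*I*√2 (F = √(6 - 24) = √(-18) = 3*I*√2 ≈ 4.2426*I)
L(U) = (-2 + U)*(2 + U)
v/L(F) = 221/(-4 + (3*I*√2)²) = 221/(-4 - 18) = 221/(-22) = 221*(-1/22) = -221/22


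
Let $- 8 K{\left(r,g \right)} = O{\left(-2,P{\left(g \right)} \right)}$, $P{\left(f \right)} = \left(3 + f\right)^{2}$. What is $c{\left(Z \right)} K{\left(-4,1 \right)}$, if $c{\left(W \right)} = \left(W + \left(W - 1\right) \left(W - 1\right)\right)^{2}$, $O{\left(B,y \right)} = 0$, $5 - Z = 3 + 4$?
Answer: $0$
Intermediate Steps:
$Z = -2$ ($Z = 5 - \left(3 + 4\right) = 5 - 7 = -2$)
$K{\left(r,g \right)} = 0$ ($K{\left(r,g \right)} = \left(- \frac{1}{8}\right) 0 = 0$)
$c{\left(W \right)} = \left(W + \left(-1 + W\right)^{2}\right)^{2}$ ($c{\left(W \right)} = \left(W + \left(-1 + W\right) \left(-1 + W\right)\right)^{2} = \left(W + \left(-1 + W\right)^{2}\right)^{2}$)
$c{\left(Z \right)} K{\left(-4,1 \right)} = \left(-2 + \left(-1 - 2\right)^{2}\right)^{2} \cdot 0 = \left(-2 + \left(-3\right)^{2}\right)^{2} \cdot 0 = \left(-2 + 9\right)^{2} \cdot 0 = 7^{2} \cdot 0 = 49 \cdot 0 = 0$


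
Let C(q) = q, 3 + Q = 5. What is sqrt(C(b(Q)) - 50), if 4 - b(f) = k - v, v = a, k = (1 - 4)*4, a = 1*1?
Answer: I*sqrt(33) ≈ 5.7446*I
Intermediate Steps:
Q = 2 (Q = -3 + 5 = 2)
a = 1
k = -12 (k = -3*4 = -12)
v = 1
b(f) = 17 (b(f) = 4 - (-12 - 1*1) = 4 - (-12 - 1) = 4 - 1*(-13) = 4 + 13 = 17)
sqrt(C(b(Q)) - 50) = sqrt(17 - 50) = sqrt(-33) = I*sqrt(33)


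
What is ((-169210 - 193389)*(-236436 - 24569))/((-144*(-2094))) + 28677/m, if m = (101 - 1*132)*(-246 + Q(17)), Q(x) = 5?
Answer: 707065222702517/2252775456 ≈ 3.1386e+5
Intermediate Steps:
m = 7471 (m = (101 - 1*132)*(-246 + 5) = (101 - 132)*(-241) = -31*(-241) = 7471)
((-169210 - 193389)*(-236436 - 24569))/((-144*(-2094))) + 28677/m = ((-169210 - 193389)*(-236436 - 24569))/((-144*(-2094))) + 28677/7471 = -362599*(-261005)/301536 + 28677*(1/7471) = 94640151995*(1/301536) + 28677/7471 = 94640151995/301536 + 28677/7471 = 707065222702517/2252775456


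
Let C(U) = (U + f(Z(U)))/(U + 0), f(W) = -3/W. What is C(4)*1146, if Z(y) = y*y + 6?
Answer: 48705/44 ≈ 1106.9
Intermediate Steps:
Z(y) = 6 + y² (Z(y) = y² + 6 = 6 + y²)
C(U) = (U - 3/(6 + U²))/U (C(U) = (U - 3/(6 + U²))/(U + 0) = (U - 3/(6 + U²))/U)
C(4)*1146 = ((-3 + 4*(6 + 4²))/(4*(6 + 4²)))*1146 = ((-3 + 4*(6 + 16))/(4*(6 + 16)))*1146 = ((¼)*(-3 + 4*22)/22)*1146 = ((¼)*(1/22)*(-3 + 88))*1146 = ((¼)*(1/22)*85)*1146 = (85/88)*1146 = 48705/44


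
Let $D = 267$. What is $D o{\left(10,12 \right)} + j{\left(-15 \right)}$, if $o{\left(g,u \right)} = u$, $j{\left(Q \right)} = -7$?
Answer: $3197$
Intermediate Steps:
$D o{\left(10,12 \right)} + j{\left(-15 \right)} = 267 \cdot 12 - 7 = 3204 - 7 = 3197$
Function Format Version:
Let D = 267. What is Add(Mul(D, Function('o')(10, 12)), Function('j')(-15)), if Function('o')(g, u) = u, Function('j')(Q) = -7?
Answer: 3197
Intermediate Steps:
Add(Mul(D, Function('o')(10, 12)), Function('j')(-15)) = Add(Mul(267, 12), -7) = Add(3204, -7) = 3197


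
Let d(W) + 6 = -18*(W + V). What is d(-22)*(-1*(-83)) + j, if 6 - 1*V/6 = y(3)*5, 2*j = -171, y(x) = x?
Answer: 225921/2 ≈ 1.1296e+5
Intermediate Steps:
j = -171/2 (j = (½)*(-171) = -171/2 ≈ -85.500)
V = -54 (V = 36 - 18*5 = 36 - 6*15 = 36 - 90 = -54)
d(W) = 966 - 18*W (d(W) = -6 - 18*(W - 54) = -6 - 18*(-54 + W) = -6 + (972 - 18*W) = 966 - 18*W)
d(-22)*(-1*(-83)) + j = (966 - 18*(-22))*(-1*(-83)) - 171/2 = (966 + 396)*83 - 171/2 = 1362*83 - 171/2 = 113046 - 171/2 = 225921/2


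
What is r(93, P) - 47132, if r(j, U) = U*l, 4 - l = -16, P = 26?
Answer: -46612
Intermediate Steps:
l = 20 (l = 4 - 1*(-16) = 4 + 16 = 20)
r(j, U) = 20*U (r(j, U) = U*20 = 20*U)
r(93, P) - 47132 = 20*26 - 47132 = 520 - 47132 = -46612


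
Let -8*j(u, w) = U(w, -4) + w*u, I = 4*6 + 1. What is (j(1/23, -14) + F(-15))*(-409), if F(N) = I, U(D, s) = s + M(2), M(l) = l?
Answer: -476485/46 ≈ -10358.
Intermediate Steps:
U(D, s) = 2 + s (U(D, s) = s + 2 = 2 + s)
I = 25 (I = 24 + 1 = 25)
j(u, w) = 1/4 - u*w/8 (j(u, w) = -((2 - 4) + w*u)/8 = -(-2 + u*w)/8 = 1/4 - u*w/8)
F(N) = 25
(j(1/23, -14) + F(-15))*(-409) = ((1/4 - 1/8*(-14)/23) + 25)*(-409) = ((1/4 - 1/8*1/23*(-14)) + 25)*(-409) = ((1/4 + 7/92) + 25)*(-409) = (15/46 + 25)*(-409) = (1165/46)*(-409) = -476485/46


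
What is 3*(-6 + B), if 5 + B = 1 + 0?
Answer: -30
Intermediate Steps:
B = -4 (B = -5 + (1 + 0) = -5 + 1 = -4)
3*(-6 + B) = 3*(-6 - 4) = 3*(-10) = -30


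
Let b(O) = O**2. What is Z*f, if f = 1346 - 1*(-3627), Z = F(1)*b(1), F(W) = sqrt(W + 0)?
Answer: 4973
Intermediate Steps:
F(W) = sqrt(W)
Z = 1 (Z = sqrt(1)*1**2 = 1*1 = 1)
f = 4973 (f = 1346 + 3627 = 4973)
Z*f = 1*4973 = 4973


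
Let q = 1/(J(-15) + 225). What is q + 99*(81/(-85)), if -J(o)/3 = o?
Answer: -433009/4590 ≈ -94.338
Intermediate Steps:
J(o) = -3*o
q = 1/270 (q = 1/(-3*(-15) + 225) = 1/(45 + 225) = 1/270 ≈ 0.0037037)
q + 99*(81/(-85)) = 1/270 + 99*(81/(-85)) = 1/270 + 99*(81*(-1/85)) = 1/270 + 99*(-81/85) = 1/270 - 8019/85 = -433009/4590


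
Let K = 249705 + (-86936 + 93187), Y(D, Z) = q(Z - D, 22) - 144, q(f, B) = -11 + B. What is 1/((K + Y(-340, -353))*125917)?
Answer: 1/32212464691 ≈ 3.1044e-11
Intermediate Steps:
Y(D, Z) = -133 (Y(D, Z) = (-11 + 22) - 144 = 11 - 144 = -133)
K = 255956 (K = 249705 + 6251 = 255956)
1/((K + Y(-340, -353))*125917) = 1/((255956 - 133)*125917) = (1/125917)/255823 = (1/255823)*(1/125917) = 1/32212464691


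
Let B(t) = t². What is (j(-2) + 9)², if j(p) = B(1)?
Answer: 100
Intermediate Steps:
j(p) = 1 (j(p) = 1² = 1)
(j(-2) + 9)² = (1 + 9)² = 10² = 100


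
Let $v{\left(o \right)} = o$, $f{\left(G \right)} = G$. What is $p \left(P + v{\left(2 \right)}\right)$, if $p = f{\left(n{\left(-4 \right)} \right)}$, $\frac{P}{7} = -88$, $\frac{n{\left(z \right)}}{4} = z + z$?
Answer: $19648$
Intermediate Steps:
$n{\left(z \right)} = 8 z$ ($n{\left(z \right)} = 4 \left(z + z\right) = 4 \cdot 2 z = 8 z$)
$P = -616$ ($P = 7 \left(-88\right) = -616$)
$p = -32$ ($p = 8 \left(-4\right) = -32$)
$p \left(P + v{\left(2 \right)}\right) = - 32 \left(-616 + 2\right) = \left(-32\right) \left(-614\right) = 19648$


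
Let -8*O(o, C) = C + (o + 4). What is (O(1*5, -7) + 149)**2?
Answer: 354025/16 ≈ 22127.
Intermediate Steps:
O(o, C) = -1/2 - C/8 - o/8 (O(o, C) = -(C + (o + 4))/8 = -(C + (4 + o))/8 = -(4 + C + o)/8 = -1/2 - C/8 - o/8)
(O(1*5, -7) + 149)**2 = ((-1/2 - 1/8*(-7) - 5/8) + 149)**2 = ((-1/2 + 7/8 - 1/8*5) + 149)**2 = ((-1/2 + 7/8 - 5/8) + 149)**2 = (-1/4 + 149)**2 = (595/4)**2 = 354025/16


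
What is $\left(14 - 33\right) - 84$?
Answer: $-103$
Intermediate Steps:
$\left(14 - 33\right) - 84 = -19 - 84 = -103$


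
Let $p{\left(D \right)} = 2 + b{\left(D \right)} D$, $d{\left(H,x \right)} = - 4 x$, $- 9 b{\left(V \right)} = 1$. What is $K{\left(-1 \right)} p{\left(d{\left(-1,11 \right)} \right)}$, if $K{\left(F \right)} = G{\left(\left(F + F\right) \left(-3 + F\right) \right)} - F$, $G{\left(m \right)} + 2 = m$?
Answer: $\frac{434}{9} \approx 48.222$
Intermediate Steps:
$b{\left(V \right)} = - \frac{1}{9}$ ($b{\left(V \right)} = \left(- \frac{1}{9}\right) 1 = - \frac{1}{9}$)
$G{\left(m \right)} = -2 + m$
$p{\left(D \right)} = 2 - \frac{D}{9}$
$K{\left(F \right)} = -2 - F + 2 F \left(-3 + F\right)$ ($K{\left(F \right)} = \left(-2 + \left(F + F\right) \left(-3 + F\right)\right) - F = \left(-2 + 2 F \left(-3 + F\right)\right) - F = -2 - F + 2 F \left(-3 + F\right)$)
$K{\left(-1 \right)} p{\left(d{\left(-1,11 \right)} \right)} = \left(-2 - -1 + 2 \left(-1\right) \left(-3 - 1\right)\right) \left(2 - \frac{\left(-4\right) 11}{9}\right) = \left(-2 + 1 + 2 \left(-1\right) \left(-4\right)\right) \left(2 - - \frac{44}{9}\right) = \left(-2 + 1 + 8\right) \left(2 + \frac{44}{9}\right) = 7 \cdot \frac{62}{9} = \frac{434}{9}$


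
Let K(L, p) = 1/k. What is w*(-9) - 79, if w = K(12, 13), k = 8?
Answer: -641/8 ≈ -80.125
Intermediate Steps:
K(L, p) = 1/8
w = 1/8 ≈ 0.12500
w*(-9) - 79 = (1/8)*(-9) - 79 = -9/8 - 79 = -641/8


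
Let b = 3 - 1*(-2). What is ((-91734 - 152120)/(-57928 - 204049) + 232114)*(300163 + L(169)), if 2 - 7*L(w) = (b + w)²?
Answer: 125926881796632144/1833839 ≈ 6.8668e+10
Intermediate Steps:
b = 5 (b = 3 + 2 = 5)
L(w) = 2/7 - (5 + w)²/7
((-91734 - 152120)/(-57928 - 204049) + 232114)*(300163 + L(169)) = ((-91734 - 152120)/(-57928 - 204049) + 232114)*(300163 + (2/7 - (5 + 169)²/7)) = (-243854/(-261977) + 232114)*(300163 + (2/7 - ⅐*174²)) = (-243854*(-1/261977) + 232114)*(300163 + (2/7 - ⅐*30276)) = (243854/261977 + 232114)*(300163 + (2/7 - 30276/7)) = 60808773232*(300163 - 30274/7)/261977 = (60808773232/261977)*(2070867/7) = 125926881796632144/1833839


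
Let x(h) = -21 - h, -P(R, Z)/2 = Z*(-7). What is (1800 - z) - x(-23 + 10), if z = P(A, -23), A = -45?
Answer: 2130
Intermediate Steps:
P(R, Z) = 14*Z (P(R, Z) = -2*Z*(-7) = -(-14)*Z = 14*Z)
z = -322 (z = 14*(-23) = -322)
(1800 - z) - x(-23 + 10) = (1800 - 1*(-322)) - (-21 - (-23 + 10)) = (1800 + 322) - (-21 - 1*(-13)) = 2122 - (-21 + 13) = 2122 - 1*(-8) = 2122 + 8 = 2130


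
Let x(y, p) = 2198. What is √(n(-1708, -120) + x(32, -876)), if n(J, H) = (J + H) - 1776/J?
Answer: √67651318/427 ≈ 19.262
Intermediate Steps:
n(J, H) = H + J - 1776/J (n(J, H) = (H + J) - 1776/J = H + J - 1776/J)
√(n(-1708, -120) + x(32, -876)) = √((-120 - 1708 - 1776/(-1708)) + 2198) = √((-120 - 1708 - 1776*(-1/1708)) + 2198) = √((-120 - 1708 + 444/427) + 2198) = √(-780112/427 + 2198) = √(158434/427) = √67651318/427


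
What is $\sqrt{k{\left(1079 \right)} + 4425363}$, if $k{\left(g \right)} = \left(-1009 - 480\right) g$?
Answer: $2 \sqrt{704683} \approx 1678.9$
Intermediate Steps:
$k{\left(g \right)} = - 1489 g$
$\sqrt{k{\left(1079 \right)} + 4425363} = \sqrt{\left(-1489\right) 1079 + 4425363} = \sqrt{-1606631 + 4425363} = \sqrt{2818732} = 2 \sqrt{704683}$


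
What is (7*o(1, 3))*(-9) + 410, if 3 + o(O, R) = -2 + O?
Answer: 662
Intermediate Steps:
o(O, R) = -5 + O (o(O, R) = -3 + (-2 + O) = -5 + O)
(7*o(1, 3))*(-9) + 410 = (7*(-5 + 1))*(-9) + 410 = (7*(-4))*(-9) + 410 = -28*(-9) + 410 = 252 + 410 = 662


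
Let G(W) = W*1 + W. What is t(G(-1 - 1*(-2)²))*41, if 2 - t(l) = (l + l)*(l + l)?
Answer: -16318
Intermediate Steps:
G(W) = 2*W (G(W) = W + W = 2*W)
t(l) = 2 - 4*l² (t(l) = 2 - (l + l)*(l + l) = 2 - 2*l*2*l = 2 - 4*l²)
t(G(-1 - 1*(-2)²))*41 = (2 - 4*4*(-1 - 1*(-2)²)²)*41 = (2 - 4*4*(-1 - 1*4)²)*41 = (2 - 4*4*(-1 - 4)²)*41 = (2 - 4*(2*(-5))²)*41 = (2 - 4*(-10)²)*41 = (2 - 4*100)*41 = (2 - 400)*41 = -398*41 = -16318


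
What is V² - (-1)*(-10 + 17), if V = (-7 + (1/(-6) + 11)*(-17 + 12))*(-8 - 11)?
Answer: 48622981/36 ≈ 1.3506e+6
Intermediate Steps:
V = 6973/6 (V = (-7 + (-⅙ + 11)*(-5))*(-19) = (-7 + (65/6)*(-5))*(-19) = (-7 - 325/6)*(-19) = -367/6*(-19) = 6973/6 ≈ 1162.2)
V² - (-1)*(-10 + 17) = (6973/6)² - (-1)*(-10 + 17) = 48622729/36 - (-1)*7 = 48622729/36 - 1*(-7) = 48622729/36 + 7 = 48622981/36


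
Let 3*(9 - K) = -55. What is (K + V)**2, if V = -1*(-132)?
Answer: 228484/9 ≈ 25387.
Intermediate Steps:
K = 82/3 (K = 9 - 1/3*(-55) = 9 + 55/3 = 82/3 ≈ 27.333)
V = 132
(K + V)**2 = (82/3 + 132)**2 = (478/3)**2 = 228484/9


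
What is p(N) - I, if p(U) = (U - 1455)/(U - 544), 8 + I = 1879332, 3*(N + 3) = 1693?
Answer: -97727529/52 ≈ -1.8794e+6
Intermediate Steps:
N = 1684/3 (N = -3 + (⅓)*1693 = -3 + 1693/3 = 1684/3 ≈ 561.33)
I = 1879324 (I = -8 + 1879332 = 1879324)
p(U) = (-1455 + U)/(-544 + U)
p(N) - I = (-1455 + 1684/3)/(-544 + 1684/3) - 1*1879324 = -2681/3/(52/3) - 1879324 = (3/52)*(-2681/3) - 1879324 = -2681/52 - 1879324 = -97727529/52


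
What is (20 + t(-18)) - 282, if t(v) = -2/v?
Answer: -2357/9 ≈ -261.89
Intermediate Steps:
(20 + t(-18)) - 282 = (20 - 2/(-18)) - 282 = (20 - 2*(-1/18)) - 282 = (20 + 1/9) - 282 = 181/9 - 282 = -2357/9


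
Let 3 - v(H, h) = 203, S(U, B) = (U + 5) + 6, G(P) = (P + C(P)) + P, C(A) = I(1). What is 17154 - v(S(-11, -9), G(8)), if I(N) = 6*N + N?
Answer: 17354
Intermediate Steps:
I(N) = 7*N
C(A) = 7 (C(A) = 7*1 = 7)
G(P) = 7 + 2*P (G(P) = (P + 7) + P = (7 + P) + P = 7 + 2*P)
S(U, B) = 11 + U (S(U, B) = (5 + U) + 6 = 11 + U)
v(H, h) = -200 (v(H, h) = 3 - 1*203 = 3 - 203 = -200)
17154 - v(S(-11, -9), G(8)) = 17154 - 1*(-200) = 17154 + 200 = 17354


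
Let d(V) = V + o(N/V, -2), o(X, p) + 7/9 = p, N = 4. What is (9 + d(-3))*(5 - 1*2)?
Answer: 29/3 ≈ 9.6667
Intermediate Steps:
o(X, p) = -7/9 + p
d(V) = -25/9 + V (d(V) = V + (-7/9 - 2) = V - 25/9 = -25/9 + V)
(9 + d(-3))*(5 - 1*2) = (9 + (-25/9 - 3))*(5 - 1*2) = (9 - 52/9)*(5 - 2) = (29/9)*3 = 29/3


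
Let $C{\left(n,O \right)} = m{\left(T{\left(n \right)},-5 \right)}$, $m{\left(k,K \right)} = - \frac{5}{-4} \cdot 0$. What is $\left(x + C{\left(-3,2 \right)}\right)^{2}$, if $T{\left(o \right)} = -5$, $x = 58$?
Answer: $3364$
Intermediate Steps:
$m{\left(k,K \right)} = 0$ ($m{\left(k,K \right)} = \left(-5\right) \left(- \frac{1}{4}\right) 0 = \frac{5}{4} \cdot 0 = 0$)
$C{\left(n,O \right)} = 0$
$\left(x + C{\left(-3,2 \right)}\right)^{2} = \left(58 + 0\right)^{2} = 58^{2} = 3364$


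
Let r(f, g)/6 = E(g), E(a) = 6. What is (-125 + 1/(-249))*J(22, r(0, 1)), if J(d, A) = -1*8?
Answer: 249008/249 ≈ 1000.0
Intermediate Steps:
r(f, g) = 36 (r(f, g) = 6*6 = 36)
J(d, A) = -8
(-125 + 1/(-249))*J(22, r(0, 1)) = (-125 + 1/(-249))*(-8) = (-125 - 1/249)*(-8) = -31126/249*(-8) = 249008/249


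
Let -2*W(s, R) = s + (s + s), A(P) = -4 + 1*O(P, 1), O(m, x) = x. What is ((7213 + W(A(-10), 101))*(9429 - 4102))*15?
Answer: 1153428675/2 ≈ 5.7671e+8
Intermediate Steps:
A(P) = -3 (A(P) = -4 + 1*1 = -4 + 1 = -3)
W(s, R) = -3*s/2 (W(s, R) = -(s + (s + s))/2 = -(s + 2*s)/2 = -3*s/2)
((7213 + W(A(-10), 101))*(9429 - 4102))*15 = ((7213 - 3/2*(-3))*(9429 - 4102))*15 = ((7213 + 9/2)*5327)*15 = ((14435/2)*5327)*15 = (76895245/2)*15 = 1153428675/2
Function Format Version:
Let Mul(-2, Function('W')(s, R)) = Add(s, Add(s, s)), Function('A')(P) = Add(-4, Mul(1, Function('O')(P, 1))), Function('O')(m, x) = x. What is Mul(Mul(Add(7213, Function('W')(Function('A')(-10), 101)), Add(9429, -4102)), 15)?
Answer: Rational(1153428675, 2) ≈ 5.7671e+8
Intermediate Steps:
Function('A')(P) = -3 (Function('A')(P) = Add(-4, Mul(1, 1)) = Add(-4, 1) = -3)
Function('W')(s, R) = Mul(Rational(-3, 2), s) (Function('W')(s, R) = Mul(Rational(-1, 2), Add(s, Add(s, s))) = Mul(Rational(-1, 2), Add(s, Mul(2, s))) = Mul(Rational(-1, 2), Mul(3, s)) = Mul(Rational(-3, 2), s))
Mul(Mul(Add(7213, Function('W')(Function('A')(-10), 101)), Add(9429, -4102)), 15) = Mul(Mul(Add(7213, Mul(Rational(-3, 2), -3)), Add(9429, -4102)), 15) = Mul(Mul(Add(7213, Rational(9, 2)), 5327), 15) = Mul(Mul(Rational(14435, 2), 5327), 15) = Mul(Rational(76895245, 2), 15) = Rational(1153428675, 2)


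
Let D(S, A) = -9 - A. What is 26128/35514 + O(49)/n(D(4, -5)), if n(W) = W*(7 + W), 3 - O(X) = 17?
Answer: 67561/35514 ≈ 1.9024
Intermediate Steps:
O(X) = -14 (O(X) = 3 - 1*17 = 3 - 17 = -14)
26128/35514 + O(49)/n(D(4, -5)) = 26128/35514 - 14*1/((-9 - 1*(-5))*(7 + (-9 - 1*(-5)))) = 26128*(1/35514) - 14*1/((-9 + 5)*(7 + (-9 + 5))) = 13064/17757 - 14*(-1/(4*(7 - 4))) = 13064/17757 - 14/((-4*3)) = 13064/17757 - 14/(-12) = 13064/17757 - 14*(-1/12) = 13064/17757 + 7/6 = 67561/35514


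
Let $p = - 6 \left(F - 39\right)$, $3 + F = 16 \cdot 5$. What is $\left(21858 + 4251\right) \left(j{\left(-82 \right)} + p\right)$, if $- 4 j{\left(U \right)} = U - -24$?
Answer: $- \frac{11148543}{2} \approx -5.5743 \cdot 10^{6}$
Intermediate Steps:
$F = 77$ ($F = -3 + 16 \cdot 5 = -3 + 80 = 77$)
$j{\left(U \right)} = -6 - \frac{U}{4}$ ($j{\left(U \right)} = - \frac{U - -24}{4} = - \frac{U + 24}{4} = - \frac{24 + U}{4} = -6 - \frac{U}{4}$)
$p = -228$ ($p = - 6 \left(77 - 39\right) = \left(-6\right) 38 = -228$)
$\left(21858 + 4251\right) \left(j{\left(-82 \right)} + p\right) = \left(21858 + 4251\right) \left(\left(-6 - - \frac{41}{2}\right) - 228\right) = 26109 \left(\left(-6 + \frac{41}{2}\right) - 228\right) = 26109 \left(\frac{29}{2} - 228\right) = 26109 \left(- \frac{427}{2}\right) = - \frac{11148543}{2}$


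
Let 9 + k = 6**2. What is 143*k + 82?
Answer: 3943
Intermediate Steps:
k = 27 (k = -9 + 6**2 = -9 + 36 = 27)
143*k + 82 = 143*27 + 82 = 3861 + 82 = 3943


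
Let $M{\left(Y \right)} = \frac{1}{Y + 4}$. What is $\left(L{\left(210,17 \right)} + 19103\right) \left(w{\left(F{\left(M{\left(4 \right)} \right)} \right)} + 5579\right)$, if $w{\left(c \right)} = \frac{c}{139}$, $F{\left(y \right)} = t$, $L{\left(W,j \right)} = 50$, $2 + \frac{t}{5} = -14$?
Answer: $\frac{14851255353}{139} \approx 1.0684 \cdot 10^{8}$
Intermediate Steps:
$t = -80$ ($t = -10 + 5 \left(-14\right) = -10 - 70 = -80$)
$M{\left(Y \right)} = \frac{1}{4 + Y}$
$F{\left(y \right)} = -80$
$w{\left(c \right)} = \frac{c}{139}$ ($w{\left(c \right)} = c \frac{1}{139} = \frac{c}{139}$)
$\left(L{\left(210,17 \right)} + 19103\right) \left(w{\left(F{\left(M{\left(4 \right)} \right)} \right)} + 5579\right) = \left(50 + 19103\right) \left(\frac{1}{139} \left(-80\right) + 5579\right) = 19153 \left(- \frac{80}{139} + 5579\right) = 19153 \cdot \frac{775401}{139} = \frac{14851255353}{139}$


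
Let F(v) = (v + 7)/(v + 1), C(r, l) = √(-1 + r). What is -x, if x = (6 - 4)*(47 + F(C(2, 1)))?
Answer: -102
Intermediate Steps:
F(v) = (7 + v)/(1 + v)
x = 102 (x = (6 - 4)*(47 + (7 + √(-1 + 2))/(1 + √(-1 + 2))) = 2*(47 + (7 + √1)/(1 + √1)) = 2*(47 + (7 + 1)/(1 + 1)) = 2*(47 + 8/2) = 2*(47 + (½)*8) = 2*(47 + 4) = 2*51 = 102)
-x = -1*102 = -102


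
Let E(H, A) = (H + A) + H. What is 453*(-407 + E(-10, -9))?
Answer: -197508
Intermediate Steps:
E(H, A) = A + 2*H (E(H, A) = (A + H) + H = A + 2*H)
453*(-407 + E(-10, -9)) = 453*(-407 + (-9 + 2*(-10))) = 453*(-407 + (-9 - 20)) = 453*(-407 - 29) = 453*(-436) = -197508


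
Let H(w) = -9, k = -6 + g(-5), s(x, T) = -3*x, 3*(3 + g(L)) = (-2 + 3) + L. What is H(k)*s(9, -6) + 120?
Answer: 363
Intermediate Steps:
g(L) = -8/3 + L/3 (g(L) = -3 + ((-2 + 3) + L)/3 = -3 + (1 + L)/3 = -3 + (⅓ + L/3) = -8/3 + L/3)
k = -31/3 (k = -6 + (-8/3 + (⅓)*(-5)) = -6 + (-8/3 - 5/3) = -6 - 13/3 = -31/3 ≈ -10.333)
H(k)*s(9, -6) + 120 = -(-27)*9 + 120 = -9*(-27) + 120 = 243 + 120 = 363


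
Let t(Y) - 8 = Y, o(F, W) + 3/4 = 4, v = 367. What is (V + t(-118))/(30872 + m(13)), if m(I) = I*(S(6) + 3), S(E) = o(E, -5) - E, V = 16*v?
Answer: 23048/123501 ≈ 0.18662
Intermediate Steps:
o(F, W) = 13/4 (o(F, W) = -¾ + 4 = 13/4)
V = 5872 (V = 16*367 = 5872)
t(Y) = 8 + Y
S(E) = 13/4 - E
m(I) = I/4 (m(I) = I*((13/4 - 1*6) + 3) = I*((13/4 - 6) + 3) = I*(-11/4 + 3) = I*(¼) = I/4)
(V + t(-118))/(30872 + m(13)) = (5872 + (8 - 118))/(30872 + (¼)*13) = (5872 - 110)/(30872 + 13/4) = 5762/(123501/4) = 5762*(4/123501) = 23048/123501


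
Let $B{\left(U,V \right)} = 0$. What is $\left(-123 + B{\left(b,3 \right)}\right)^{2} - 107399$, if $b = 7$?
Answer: $-92270$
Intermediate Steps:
$\left(-123 + B{\left(b,3 \right)}\right)^{2} - 107399 = \left(-123 + 0\right)^{2} - 107399 = \left(-123\right)^{2} - 107399 = 15129 - 107399 = -92270$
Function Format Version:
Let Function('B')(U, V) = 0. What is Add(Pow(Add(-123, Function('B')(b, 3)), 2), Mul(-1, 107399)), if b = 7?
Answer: -92270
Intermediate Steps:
Add(Pow(Add(-123, Function('B')(b, 3)), 2), Mul(-1, 107399)) = Add(Pow(Add(-123, 0), 2), Mul(-1, 107399)) = Add(Pow(-123, 2), -107399) = Add(15129, -107399) = -92270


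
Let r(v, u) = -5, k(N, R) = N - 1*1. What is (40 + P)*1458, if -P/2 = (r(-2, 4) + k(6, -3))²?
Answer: 58320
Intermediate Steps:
k(N, R) = -1 + N (k(N, R) = N - 1 = -1 + N)
P = 0 (P = -2*(-5 + (-1 + 6))² = -2*(-5 + 5)² = -2*0² = -2*0 = 0)
(40 + P)*1458 = (40 + 0)*1458 = 40*1458 = 58320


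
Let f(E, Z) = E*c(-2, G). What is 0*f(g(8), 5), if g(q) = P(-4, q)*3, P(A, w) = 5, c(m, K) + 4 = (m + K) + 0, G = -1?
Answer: 0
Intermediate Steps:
c(m, K) = -4 + K + m (c(m, K) = -4 + ((m + K) + 0) = -4 + ((K + m) + 0) = -4 + (K + m) = -4 + K + m)
g(q) = 15 (g(q) = 5*3 = 15)
f(E, Z) = -7*E (f(E, Z) = E*(-4 - 1 - 2) = E*(-7) = -7*E)
0*f(g(8), 5) = 0*(-7*15) = 0*(-105) = 0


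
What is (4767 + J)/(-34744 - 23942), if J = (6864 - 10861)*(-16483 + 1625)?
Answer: -59392193/58686 ≈ -1012.0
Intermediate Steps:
J = 59387426 (J = -3997*(-14858) = 59387426)
(4767 + J)/(-34744 - 23942) = (4767 + 59387426)/(-34744 - 23942) = 59392193/(-58686) = 59392193*(-1/58686) = -59392193/58686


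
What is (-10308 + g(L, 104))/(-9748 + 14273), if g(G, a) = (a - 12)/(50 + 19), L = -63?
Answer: -6184/2715 ≈ -2.2777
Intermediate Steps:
g(G, a) = -4/23 + a/69 (g(G, a) = (-12 + a)/69 = (-12 + a)*(1/69) = -4/23 + a/69)
(-10308 + g(L, 104))/(-9748 + 14273) = (-10308 + (-4/23 + (1/69)*104))/(-9748 + 14273) = (-10308 + (-4/23 + 104/69))/4525 = (-10308 + 4/3)*(1/4525) = -30920/3*1/4525 = -6184/2715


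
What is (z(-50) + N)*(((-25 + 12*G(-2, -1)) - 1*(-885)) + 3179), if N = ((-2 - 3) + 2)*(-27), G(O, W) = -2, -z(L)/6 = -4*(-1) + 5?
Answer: 108405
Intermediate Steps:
z(L) = -54 (z(L) = -6*(-4*(-1) + 5) = -6*(4 + 5) = -6*9 = -54)
N = 81 (N = (-5 + 2)*(-27) = -3*(-27) = 81)
(z(-50) + N)*(((-25 + 12*G(-2, -1)) - 1*(-885)) + 3179) = (-54 + 81)*(((-25 + 12*(-2)) - 1*(-885)) + 3179) = 27*(((-25 - 24) + 885) + 3179) = 27*((-49 + 885) + 3179) = 27*(836 + 3179) = 27*4015 = 108405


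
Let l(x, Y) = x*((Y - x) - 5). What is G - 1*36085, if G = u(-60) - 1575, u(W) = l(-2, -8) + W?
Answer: -37698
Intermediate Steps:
l(x, Y) = x*(-5 + Y - x)
u(W) = 22 + W (u(W) = -2*(-5 - 8 - 1*(-2)) + W = -2*(-5 - 8 + 2) + W = -2*(-11) + W = 22 + W)
G = -1613 (G = (22 - 60) - 1575 = -38 - 1575 = -1613)
G - 1*36085 = -1613 - 1*36085 = -1613 - 36085 = -37698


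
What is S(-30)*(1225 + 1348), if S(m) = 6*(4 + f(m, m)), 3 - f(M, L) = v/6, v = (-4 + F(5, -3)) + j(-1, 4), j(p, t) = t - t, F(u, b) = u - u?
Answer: 118358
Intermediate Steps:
F(u, b) = 0
j(p, t) = 0
v = -4 (v = (-4 + 0) + 0 = -4 + 0 = -4)
f(M, L) = 11/3 (f(M, L) = 3 - (-4)/6 = 3 - 1*(-2/3) = 3 + 2/3 = 11/3)
S(m) = 46 (S(m) = 6*(4 + 11/3) = 6*(23/3) = 46)
S(-30)*(1225 + 1348) = 46*(1225 + 1348) = 46*2573 = 118358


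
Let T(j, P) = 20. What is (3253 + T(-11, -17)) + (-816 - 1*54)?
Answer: 2403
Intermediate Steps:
(3253 + T(-11, -17)) + (-816 - 1*54) = (3253 + 20) + (-816 - 1*54) = 3273 + (-816 - 54) = 3273 - 870 = 2403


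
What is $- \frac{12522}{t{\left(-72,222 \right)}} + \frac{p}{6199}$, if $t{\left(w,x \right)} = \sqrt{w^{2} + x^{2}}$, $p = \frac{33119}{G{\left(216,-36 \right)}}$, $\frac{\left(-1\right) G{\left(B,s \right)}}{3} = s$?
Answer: $\frac{33119}{669492} - \frac{2087 \sqrt{1513}}{1513} \approx -53.605$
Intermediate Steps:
$G{\left(B,s \right)} = - 3 s$
$p = \frac{33119}{108}$ ($p = \frac{33119}{\left(-3\right) \left(-36\right)} = \frac{33119}{108} \approx 306.66$)
$- \frac{12522}{t{\left(-72,222 \right)}} + \frac{p}{6199} = - \frac{12522}{\sqrt{\left(-72\right)^{2} + 222^{2}}} + \frac{33119}{108 \cdot 6199} = - \frac{12522}{\sqrt{5184 + 49284}} + \frac{33119}{108} \cdot \frac{1}{6199} = - \frac{12522}{\sqrt{54468}} + \frac{33119}{669492} = - \frac{12522}{6 \sqrt{1513}} + \frac{33119}{669492} = - 12522 \frac{\sqrt{1513}}{9078} + \frac{33119}{669492} = - \frac{2087 \sqrt{1513}}{1513} + \frac{33119}{669492} = \frac{33119}{669492} - \frac{2087 \sqrt{1513}}{1513}$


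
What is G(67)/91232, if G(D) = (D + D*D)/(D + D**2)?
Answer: 1/91232 ≈ 1.0961e-5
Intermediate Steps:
G(D) = 1 (G(D) = (D + D**2)/(D + D**2) = 1)
G(67)/91232 = 1/91232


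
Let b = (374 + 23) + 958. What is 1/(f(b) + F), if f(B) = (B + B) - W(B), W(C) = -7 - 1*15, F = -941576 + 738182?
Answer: -1/200662 ≈ -4.9835e-6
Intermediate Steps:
F = -203394
b = 1355 (b = 397 + 958 = 1355)
W(C) = -22 (W(C) = -7 - 15 = -22)
f(B) = 22 + 2*B (f(B) = (B + B) - 1*(-22) = 2*B + 22 = 22 + 2*B)
1/(f(b) + F) = 1/((22 + 2*1355) - 203394) = 1/((22 + 2710) - 203394) = 1/(2732 - 203394) = 1/(-200662) = -1/200662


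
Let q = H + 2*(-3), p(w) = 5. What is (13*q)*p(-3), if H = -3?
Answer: -585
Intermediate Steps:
q = -9 (q = -3 + 2*(-3) = -3 - 6 = -9)
(13*q)*p(-3) = (13*(-9))*5 = -117*5 = -585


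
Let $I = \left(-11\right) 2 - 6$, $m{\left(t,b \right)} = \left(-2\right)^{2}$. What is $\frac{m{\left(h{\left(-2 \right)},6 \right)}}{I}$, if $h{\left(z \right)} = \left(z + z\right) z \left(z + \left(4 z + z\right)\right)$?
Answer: $- \frac{1}{7} \approx -0.14286$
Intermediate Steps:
$h{\left(z \right)} = 12 z^{3}$ ($h{\left(z \right)} = 2 z z \left(z + 5 z\right) = 2 z^{2} \cdot 6 z = 12 z^{3}$)
$m{\left(t,b \right)} = 4$
$I = -28$ ($I = -22 - 6 = -28$)
$\frac{m{\left(h{\left(-2 \right)},6 \right)}}{I} = \frac{4}{-28} = 4 \left(- \frac{1}{28}\right) = - \frac{1}{7}$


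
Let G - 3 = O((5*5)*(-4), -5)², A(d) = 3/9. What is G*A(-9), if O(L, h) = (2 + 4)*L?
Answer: 120001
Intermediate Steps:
A(d) = ⅓ (A(d) = 3*(⅑) = ⅓)
O(L, h) = 6*L
G = 360003 (G = 3 + (6*((5*5)*(-4)))² = 3 + (6*(25*(-4)))² = 3 + (6*(-100))² = 3 + (-600)² = 3 + 360000 = 360003)
G*A(-9) = 360003*(⅓) = 120001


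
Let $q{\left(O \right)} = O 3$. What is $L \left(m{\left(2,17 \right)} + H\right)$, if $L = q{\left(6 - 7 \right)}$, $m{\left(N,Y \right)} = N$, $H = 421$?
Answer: $-1269$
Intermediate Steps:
$q{\left(O \right)} = 3 O$
$L = -3$ ($L = 3 \left(6 - 7\right) = 3 \left(-1\right) = -3$)
$L \left(m{\left(2,17 \right)} + H\right) = - 3 \left(2 + 421\right) = \left(-3\right) 423 = -1269$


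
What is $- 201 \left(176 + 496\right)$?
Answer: $-135072$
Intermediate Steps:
$- 201 \left(176 + 496\right) = \left(-201\right) 672 = -135072$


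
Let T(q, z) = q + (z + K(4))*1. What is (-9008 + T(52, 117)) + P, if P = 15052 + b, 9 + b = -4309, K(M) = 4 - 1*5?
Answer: 1894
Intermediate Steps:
K(M) = -1 (K(M) = 4 - 5 = -1)
b = -4318 (b = -9 - 4309 = -4318)
P = 10734 (P = 15052 - 4318 = 10734)
T(q, z) = -1 + q + z (T(q, z) = q + (z - 1)*1 = q + (-1 + z)*1 = q + (-1 + z) = -1 + q + z)
(-9008 + T(52, 117)) + P = (-9008 + (-1 + 52 + 117)) + 10734 = (-9008 + 168) + 10734 = -8840 + 10734 = 1894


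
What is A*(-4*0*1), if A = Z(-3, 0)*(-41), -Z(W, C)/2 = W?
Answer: 0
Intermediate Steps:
Z(W, C) = -2*W
A = -246 (A = -2*(-3)*(-41) = 6*(-41) = -246)
A*(-4*0*1) = -246*(-4*0) = -0 = -246*0 = 0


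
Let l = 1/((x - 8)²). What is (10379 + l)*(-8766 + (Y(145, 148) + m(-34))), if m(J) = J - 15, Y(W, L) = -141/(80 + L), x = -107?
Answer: -22990985127603/251275 ≈ -9.1497e+7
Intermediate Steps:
m(J) = -15 + J
l = 1/13225 (l = 1/((-107 - 8)²) = 1/((-115)²) = 1/13225 ≈ 7.5614e-5)
(10379 + l)*(-8766 + (Y(145, 148) + m(-34))) = (10379 + 1/13225)*(-8766 + (-141/(80 + 148) + (-15 - 34))) = 137262276*(-8766 + (-141/228 - 49))/13225 = 137262276*(-8766 + (-141*1/228 - 49))/13225 = 137262276*(-8766 + (-47/76 - 49))/13225 = 137262276*(-8766 - 3771/76)/13225 = (137262276/13225)*(-669987/76) = -22990985127603/251275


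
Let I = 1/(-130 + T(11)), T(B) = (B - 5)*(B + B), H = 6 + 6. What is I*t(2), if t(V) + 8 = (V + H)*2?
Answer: 10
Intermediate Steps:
H = 12
T(B) = 2*B*(-5 + B) (T(B) = (-5 + B)*(2*B) = 2*B*(-5 + B))
t(V) = 16 + 2*V (t(V) = -8 + (V + 12)*2 = -8 + (12 + V)*2 = -8 + (24 + 2*V) = 16 + 2*V)
I = 1/2 (I = 1/(-130 + 2*11*(-5 + 11)) = 1/(-130 + 2*11*6) = 1/(-130 + 132) = 1/2 ≈ 0.50000)
I*t(2) = (16 + 2*2)/2 = (16 + 4)/2 = (1/2)*20 = 10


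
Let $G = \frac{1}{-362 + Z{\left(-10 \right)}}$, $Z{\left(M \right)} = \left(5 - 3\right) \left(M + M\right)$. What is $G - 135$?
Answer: $- \frac{54271}{402} \approx -135.0$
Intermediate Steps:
$Z{\left(M \right)} = 4 M$ ($Z{\left(M \right)} = 2 \cdot 2 M = 4 M$)
$G = - \frac{1}{402}$ ($G = \frac{1}{-362 + 4 \left(-10\right)} = \frac{1}{-362 - 40} = \frac{1}{-402} = - \frac{1}{402} \approx -0.0024876$)
$G - 135 = - \frac{1}{402} - 135 = - \frac{54271}{402}$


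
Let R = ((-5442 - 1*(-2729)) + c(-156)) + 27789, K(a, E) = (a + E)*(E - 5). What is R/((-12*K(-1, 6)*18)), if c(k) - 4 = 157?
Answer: -25237/1080 ≈ -23.368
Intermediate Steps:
K(a, E) = (-5 + E)*(E + a) (K(a, E) = (E + a)*(-5 + E) = (-5 + E)*(E + a))
c(k) = 161 (c(k) = 4 + 157 = 161)
R = 25237 (R = ((-5442 - 1*(-2729)) + 161) + 27789 = ((-5442 + 2729) + 161) + 27789 = (-2713 + 161) + 27789 = -2552 + 27789 = 25237)
R/((-12*K(-1, 6)*18)) = 25237/((-12*(6² - 5*6 - 5*(-1) + 6*(-1))*18)) = 25237/((-12*(36 - 30 + 5 - 6)*18)) = 25237/((-12*5*18)) = 25237/((-60*18)) = 25237/(-1080) = 25237*(-1/1080) = -25237/1080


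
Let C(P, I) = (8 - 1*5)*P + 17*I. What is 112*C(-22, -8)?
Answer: -22624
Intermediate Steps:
C(P, I) = 3*P + 17*I (C(P, I) = (8 - 5)*P + 17*I = 3*P + 17*I)
112*C(-22, -8) = 112*(3*(-22) + 17*(-8)) = 112*(-66 - 136) = 112*(-202) = -22624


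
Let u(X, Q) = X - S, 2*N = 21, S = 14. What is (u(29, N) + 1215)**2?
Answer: 1512900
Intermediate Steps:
N = 21/2 (N = (1/2)*21 = 21/2 ≈ 10.500)
u(X, Q) = -14 + X (u(X, Q) = X - 1*14 = X - 14 = -14 + X)
(u(29, N) + 1215)**2 = ((-14 + 29) + 1215)**2 = (15 + 1215)**2 = 1230**2 = 1512900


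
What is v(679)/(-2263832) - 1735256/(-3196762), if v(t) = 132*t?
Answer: 455226084557/904616513998 ≈ 0.50323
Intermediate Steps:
v(679)/(-2263832) - 1735256/(-3196762) = (132*679)/(-2263832) - 1735256/(-3196762) = 89628*(-1/2263832) - 1735256*(-1/3196762) = -22407/565958 + 867628/1598381 = 455226084557/904616513998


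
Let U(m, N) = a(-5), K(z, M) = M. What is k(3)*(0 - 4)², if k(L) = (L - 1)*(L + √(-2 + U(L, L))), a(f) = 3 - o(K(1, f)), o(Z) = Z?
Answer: 96 + 32*√6 ≈ 174.38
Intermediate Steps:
a(f) = 3 - f
U(m, N) = 8 (U(m, N) = 3 - 1*(-5) = 3 + 5 = 8)
k(L) = (-1 + L)*(L + √6) (k(L) = (L - 1)*(L + √(-2 + 8)) = (-1 + L)*(L + √6))
k(3)*(0 - 4)² = (3² - 1*3 - √6 + 3*√6)*(0 - 4)² = (9 - 3 - √6 + 3*√6)*(-4)² = (6 + 2*√6)*16 = 96 + 32*√6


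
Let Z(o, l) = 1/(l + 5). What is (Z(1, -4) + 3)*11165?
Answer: 44660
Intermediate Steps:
Z(o, l) = 1/(5 + l)
(Z(1, -4) + 3)*11165 = (1/(5 - 4) + 3)*11165 = (1/1 + 3)*11165 = (1 + 3)*11165 = 4*11165 = 44660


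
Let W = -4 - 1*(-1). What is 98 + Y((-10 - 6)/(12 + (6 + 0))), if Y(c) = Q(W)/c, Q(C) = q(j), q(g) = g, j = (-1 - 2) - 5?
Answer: 107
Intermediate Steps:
j = -8 (j = -3 - 5 = -8)
W = -3 (W = -4 + 1 = -3)
Q(C) = -8
Y(c) = -8/c
98 + Y((-10 - 6)/(12 + (6 + 0))) = 98 - 8*(12 + (6 + 0))/(-10 - 6) = 98 - 8/((-16/(12 + 6))) = 98 - 8/((-16/18)) = 98 - 8/((-16*1/18)) = 98 - 8/(-8/9) = 98 - 8*(-9/8) = 98 + 9 = 107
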